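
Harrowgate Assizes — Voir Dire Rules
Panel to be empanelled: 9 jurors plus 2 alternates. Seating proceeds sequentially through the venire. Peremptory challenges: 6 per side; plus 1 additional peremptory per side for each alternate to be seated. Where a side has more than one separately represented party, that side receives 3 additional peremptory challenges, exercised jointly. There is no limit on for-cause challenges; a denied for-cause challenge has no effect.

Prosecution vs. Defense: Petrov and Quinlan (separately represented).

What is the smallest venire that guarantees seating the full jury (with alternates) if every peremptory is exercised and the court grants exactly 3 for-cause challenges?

33

Seats to fill: 9 + 2 alternates = 11.
Peremptories — Prosecution: 6 + 1×2 = 8; Defense: 6 + 1×2 + 3 = 11; total 19.
For-cause removals: 3.
Minimum venire: 11 + 19 + 3 = 33.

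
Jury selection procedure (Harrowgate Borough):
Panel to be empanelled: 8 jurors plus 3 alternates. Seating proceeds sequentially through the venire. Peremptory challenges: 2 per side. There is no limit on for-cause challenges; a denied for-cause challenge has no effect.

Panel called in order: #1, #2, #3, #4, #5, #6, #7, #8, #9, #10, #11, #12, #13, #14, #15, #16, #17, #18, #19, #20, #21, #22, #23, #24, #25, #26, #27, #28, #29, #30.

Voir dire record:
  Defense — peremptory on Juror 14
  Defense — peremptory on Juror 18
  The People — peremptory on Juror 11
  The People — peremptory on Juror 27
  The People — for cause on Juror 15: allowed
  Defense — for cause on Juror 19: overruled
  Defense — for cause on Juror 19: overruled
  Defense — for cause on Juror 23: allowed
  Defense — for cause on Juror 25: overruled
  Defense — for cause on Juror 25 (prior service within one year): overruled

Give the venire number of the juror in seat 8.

8

Removed: #11, #14, #15, #18, #23, #27. (#19, #25 stay — for-cause denied.)
Filling seats in venire order through position 8: #1, #2, #3, #4, #5, #6, #7, #8.
So seat 8 is #8.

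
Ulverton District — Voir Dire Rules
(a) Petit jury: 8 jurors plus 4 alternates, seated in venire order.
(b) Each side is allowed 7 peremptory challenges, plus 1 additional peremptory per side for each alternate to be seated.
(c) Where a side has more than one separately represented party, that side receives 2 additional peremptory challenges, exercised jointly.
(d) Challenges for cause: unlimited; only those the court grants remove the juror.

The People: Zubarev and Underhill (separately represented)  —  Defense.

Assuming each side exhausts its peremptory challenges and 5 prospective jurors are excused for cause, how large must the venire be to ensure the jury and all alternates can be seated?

Seats to fill: 8 + 4 alternates = 12.
Peremptories — The People: 7 + 1×4 + 2 = 13; Defense: 7 + 1×4 = 11; total 24.
For-cause removals: 5.
Minimum venire: 12 + 24 + 5 = 41.

41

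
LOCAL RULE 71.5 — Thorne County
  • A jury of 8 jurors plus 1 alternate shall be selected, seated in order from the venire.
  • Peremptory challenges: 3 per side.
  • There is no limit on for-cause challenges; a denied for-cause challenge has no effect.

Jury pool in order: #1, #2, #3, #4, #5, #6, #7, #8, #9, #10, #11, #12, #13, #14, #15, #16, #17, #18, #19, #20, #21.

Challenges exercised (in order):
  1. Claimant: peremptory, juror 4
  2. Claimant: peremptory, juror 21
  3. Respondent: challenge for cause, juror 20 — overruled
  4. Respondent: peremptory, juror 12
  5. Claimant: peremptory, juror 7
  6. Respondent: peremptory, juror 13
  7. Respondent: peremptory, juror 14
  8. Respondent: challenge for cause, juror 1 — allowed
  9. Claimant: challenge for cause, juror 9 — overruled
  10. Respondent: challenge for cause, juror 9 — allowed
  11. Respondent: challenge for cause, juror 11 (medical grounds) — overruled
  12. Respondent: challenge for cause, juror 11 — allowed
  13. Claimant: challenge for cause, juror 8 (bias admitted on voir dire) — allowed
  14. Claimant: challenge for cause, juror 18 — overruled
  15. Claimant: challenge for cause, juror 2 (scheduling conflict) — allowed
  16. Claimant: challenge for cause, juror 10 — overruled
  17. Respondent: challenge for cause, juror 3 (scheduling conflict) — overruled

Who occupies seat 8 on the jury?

Removed: #1, #2, #4, #7, #8, #9, #11, #12, #13, #14, #21. (#3, #10, #18, #20 stay — for-cause denied.)
Filling seats in venire order through position 8: #3, #5, #6, #10, #15, #16, #17, #18.
So seat 8 is #18.

18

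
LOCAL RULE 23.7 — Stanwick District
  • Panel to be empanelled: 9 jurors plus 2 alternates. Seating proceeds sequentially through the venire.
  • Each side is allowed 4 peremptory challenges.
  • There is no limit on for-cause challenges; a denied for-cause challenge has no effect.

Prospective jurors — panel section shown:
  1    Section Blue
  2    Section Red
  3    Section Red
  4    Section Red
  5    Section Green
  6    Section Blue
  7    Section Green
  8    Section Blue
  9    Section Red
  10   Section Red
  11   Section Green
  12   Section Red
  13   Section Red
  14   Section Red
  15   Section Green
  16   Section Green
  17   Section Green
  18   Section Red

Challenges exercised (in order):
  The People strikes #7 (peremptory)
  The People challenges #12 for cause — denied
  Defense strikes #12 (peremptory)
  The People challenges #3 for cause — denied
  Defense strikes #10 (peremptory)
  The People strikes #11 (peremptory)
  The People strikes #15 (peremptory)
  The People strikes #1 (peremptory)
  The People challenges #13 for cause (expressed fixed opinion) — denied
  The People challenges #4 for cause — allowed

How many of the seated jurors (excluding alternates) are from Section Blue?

Removed: #1, #4, #7, #10, #11, #12, #15.
Seated jurors 1–9: #2, #3, #5, #6, #8, #9, #13, #14, #16 (alternates #17, #18 not counted).
Of those, in Section Blue: #6, #8 → 2.

2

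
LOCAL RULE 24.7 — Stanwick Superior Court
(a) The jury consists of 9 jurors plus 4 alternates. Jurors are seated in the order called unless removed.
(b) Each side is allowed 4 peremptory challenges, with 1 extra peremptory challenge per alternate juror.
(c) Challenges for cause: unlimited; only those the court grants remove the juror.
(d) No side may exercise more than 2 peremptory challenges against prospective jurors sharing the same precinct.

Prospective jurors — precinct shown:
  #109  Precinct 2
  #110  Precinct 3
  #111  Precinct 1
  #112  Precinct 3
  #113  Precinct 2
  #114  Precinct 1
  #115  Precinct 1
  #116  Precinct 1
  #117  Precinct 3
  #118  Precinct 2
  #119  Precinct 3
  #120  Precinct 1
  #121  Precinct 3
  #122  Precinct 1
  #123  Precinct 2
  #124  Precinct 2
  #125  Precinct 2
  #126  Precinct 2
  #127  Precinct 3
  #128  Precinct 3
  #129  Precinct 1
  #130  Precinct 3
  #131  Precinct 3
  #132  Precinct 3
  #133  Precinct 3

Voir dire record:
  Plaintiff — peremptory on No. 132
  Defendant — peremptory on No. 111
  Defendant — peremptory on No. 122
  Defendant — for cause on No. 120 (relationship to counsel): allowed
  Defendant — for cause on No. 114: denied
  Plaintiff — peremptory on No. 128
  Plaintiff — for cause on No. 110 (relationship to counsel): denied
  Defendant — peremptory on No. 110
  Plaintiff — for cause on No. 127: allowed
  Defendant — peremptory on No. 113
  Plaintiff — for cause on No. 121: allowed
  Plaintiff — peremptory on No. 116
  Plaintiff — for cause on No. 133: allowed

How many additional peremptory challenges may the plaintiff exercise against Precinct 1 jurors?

1

Plaintiff peremptories so far: #132, #128, #116 — 3 of 8 used, 5 left overall.
Against Precinct 1: #116 — 1 used; per-precinct cap 2 leaves 1.
Binding limit: min(5, 1) = 1.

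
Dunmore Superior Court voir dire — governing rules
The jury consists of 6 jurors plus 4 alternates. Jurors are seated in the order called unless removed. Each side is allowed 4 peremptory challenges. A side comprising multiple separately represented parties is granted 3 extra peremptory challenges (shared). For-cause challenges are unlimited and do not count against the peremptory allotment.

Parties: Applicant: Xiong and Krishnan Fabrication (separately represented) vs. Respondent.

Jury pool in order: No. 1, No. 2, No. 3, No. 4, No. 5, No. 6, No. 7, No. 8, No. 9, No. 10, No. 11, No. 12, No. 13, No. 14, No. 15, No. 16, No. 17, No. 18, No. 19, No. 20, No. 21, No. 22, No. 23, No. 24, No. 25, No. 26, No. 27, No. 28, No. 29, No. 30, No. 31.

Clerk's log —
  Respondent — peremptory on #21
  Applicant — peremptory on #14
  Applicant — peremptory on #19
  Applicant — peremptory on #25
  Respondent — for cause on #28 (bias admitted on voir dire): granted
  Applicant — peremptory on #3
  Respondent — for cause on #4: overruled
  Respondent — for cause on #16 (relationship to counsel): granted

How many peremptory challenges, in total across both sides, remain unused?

6

Applicant allotment: 4 base + 3 multi-party = 7. Respondent allotment: 4.
Applicant peremptories used: #14, #19, #25, #3 — 4.
Respondent peremptories used: #21 — 1 (for-cause on #28, #4, #16 don't count).
Remaining: (7 − 4) + (4 − 1) = 6.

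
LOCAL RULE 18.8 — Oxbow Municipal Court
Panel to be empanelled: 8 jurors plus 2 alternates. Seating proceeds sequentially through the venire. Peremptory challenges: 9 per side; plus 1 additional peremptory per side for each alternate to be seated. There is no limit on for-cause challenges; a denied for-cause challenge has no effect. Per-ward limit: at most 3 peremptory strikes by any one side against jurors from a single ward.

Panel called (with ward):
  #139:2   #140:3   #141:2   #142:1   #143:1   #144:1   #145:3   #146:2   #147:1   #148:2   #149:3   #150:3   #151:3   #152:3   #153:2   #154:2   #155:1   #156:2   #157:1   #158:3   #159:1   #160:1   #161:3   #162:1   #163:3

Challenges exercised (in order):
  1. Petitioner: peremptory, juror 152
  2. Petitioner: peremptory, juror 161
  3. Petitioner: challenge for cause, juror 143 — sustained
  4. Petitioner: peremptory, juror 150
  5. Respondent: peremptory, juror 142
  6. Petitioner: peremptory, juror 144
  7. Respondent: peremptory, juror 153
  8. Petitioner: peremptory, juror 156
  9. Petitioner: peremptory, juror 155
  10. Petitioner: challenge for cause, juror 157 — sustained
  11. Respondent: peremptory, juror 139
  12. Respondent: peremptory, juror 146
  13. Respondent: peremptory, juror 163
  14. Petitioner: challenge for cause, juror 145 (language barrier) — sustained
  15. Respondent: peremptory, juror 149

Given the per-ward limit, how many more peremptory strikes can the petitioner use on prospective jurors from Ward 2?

2

Petitioner peremptories so far: #152, #161, #150, #144, #156, #155 — 6 of 11 used, 5 left overall.
Against Ward 2: #156 — 1 used; per-ward cap 3 leaves 2.
Binding limit: min(5, 2) = 2.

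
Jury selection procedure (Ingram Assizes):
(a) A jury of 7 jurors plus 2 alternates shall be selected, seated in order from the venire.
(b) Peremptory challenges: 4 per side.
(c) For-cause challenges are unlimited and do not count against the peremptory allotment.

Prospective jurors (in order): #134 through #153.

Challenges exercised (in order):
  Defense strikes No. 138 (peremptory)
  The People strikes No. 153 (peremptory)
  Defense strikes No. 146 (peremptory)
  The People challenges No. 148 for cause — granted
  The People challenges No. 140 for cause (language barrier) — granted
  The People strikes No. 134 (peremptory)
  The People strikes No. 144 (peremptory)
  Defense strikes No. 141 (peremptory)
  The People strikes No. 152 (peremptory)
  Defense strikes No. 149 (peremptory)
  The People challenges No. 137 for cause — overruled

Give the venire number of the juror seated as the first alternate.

Removed: #134, #138, #140, #141, #144, #146, #148, #149, #152, #153. (#137 stays — for-cause denied.)
Filling seats in venire order through position 8: #135, #136, #137, #139, #142, #143, #145, #147.
So alternate 1 is #147.

147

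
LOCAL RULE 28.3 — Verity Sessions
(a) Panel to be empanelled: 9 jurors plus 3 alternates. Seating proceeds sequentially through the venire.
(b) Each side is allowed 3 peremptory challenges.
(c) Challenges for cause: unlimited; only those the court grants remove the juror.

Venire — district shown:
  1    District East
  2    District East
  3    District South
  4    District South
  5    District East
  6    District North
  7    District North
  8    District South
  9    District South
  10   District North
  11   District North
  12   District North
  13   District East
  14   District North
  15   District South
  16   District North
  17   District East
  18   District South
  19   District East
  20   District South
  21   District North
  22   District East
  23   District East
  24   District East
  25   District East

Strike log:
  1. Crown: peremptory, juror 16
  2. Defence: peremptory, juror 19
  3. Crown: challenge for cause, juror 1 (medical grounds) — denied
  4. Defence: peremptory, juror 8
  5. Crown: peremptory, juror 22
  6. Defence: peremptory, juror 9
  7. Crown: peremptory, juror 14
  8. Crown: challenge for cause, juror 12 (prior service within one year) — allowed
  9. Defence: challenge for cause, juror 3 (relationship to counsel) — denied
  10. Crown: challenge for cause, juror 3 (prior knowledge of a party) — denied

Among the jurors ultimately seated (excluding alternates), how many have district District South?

Removed: #8, #9, #12, #14, #16, #19, #22.
Seated jurors 1–9: #1, #2, #3, #4, #5, #6, #7, #10, #11 (alternates #13, #15, #17 not counted).
Of those, in District South: #3, #4 → 2.

2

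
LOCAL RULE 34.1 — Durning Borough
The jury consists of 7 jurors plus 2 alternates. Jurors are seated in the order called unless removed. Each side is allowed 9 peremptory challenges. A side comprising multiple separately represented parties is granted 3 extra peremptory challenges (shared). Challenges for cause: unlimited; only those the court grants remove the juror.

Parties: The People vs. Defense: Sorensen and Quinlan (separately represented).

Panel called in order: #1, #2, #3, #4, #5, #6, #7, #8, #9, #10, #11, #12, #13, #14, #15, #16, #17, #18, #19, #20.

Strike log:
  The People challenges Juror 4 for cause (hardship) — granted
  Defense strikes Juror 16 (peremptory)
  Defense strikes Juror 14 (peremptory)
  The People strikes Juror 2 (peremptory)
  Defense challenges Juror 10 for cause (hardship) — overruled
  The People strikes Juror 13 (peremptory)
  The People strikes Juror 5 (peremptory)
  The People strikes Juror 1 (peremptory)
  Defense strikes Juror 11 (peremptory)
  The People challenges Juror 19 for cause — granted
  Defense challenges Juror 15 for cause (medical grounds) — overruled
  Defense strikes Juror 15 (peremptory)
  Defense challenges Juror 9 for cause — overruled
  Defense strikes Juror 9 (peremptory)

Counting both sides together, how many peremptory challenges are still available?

The People allotment: 9. Defense allotment: 9 base + 3 multi-party = 12.
The People peremptories used: #2, #13, #5, #1 — 4 (for-cause on #4, #19 don't count).
Defense peremptories used: #16, #14, #11, #15, #9 — 5 (for-cause on #10, #15, #9 don't count).
Remaining: (9 − 4) + (12 − 5) = 12.

12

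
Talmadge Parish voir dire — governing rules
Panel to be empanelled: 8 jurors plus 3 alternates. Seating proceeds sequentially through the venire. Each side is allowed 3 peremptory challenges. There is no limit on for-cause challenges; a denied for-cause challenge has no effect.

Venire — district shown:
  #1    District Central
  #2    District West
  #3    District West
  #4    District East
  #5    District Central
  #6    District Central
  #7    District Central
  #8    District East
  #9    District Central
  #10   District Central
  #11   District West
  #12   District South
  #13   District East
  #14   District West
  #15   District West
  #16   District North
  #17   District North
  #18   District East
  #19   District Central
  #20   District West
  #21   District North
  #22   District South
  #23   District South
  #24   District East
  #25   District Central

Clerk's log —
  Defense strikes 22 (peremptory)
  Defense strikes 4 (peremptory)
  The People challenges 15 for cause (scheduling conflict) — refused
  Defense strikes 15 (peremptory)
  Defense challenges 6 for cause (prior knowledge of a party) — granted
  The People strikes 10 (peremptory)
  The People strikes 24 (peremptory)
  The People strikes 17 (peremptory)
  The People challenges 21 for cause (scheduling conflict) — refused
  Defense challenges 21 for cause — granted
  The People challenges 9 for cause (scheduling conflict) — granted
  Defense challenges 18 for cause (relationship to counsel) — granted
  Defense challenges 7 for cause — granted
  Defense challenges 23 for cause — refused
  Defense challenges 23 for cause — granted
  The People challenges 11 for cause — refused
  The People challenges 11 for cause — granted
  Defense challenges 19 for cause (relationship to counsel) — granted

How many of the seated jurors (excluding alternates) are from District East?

2

Removed: #4, #6, #7, #9, #10, #11, #15, #17, #18, #19, #21, #22, #23, #24.
Seated jurors 1–8: #1, #2, #3, #5, #8, #12, #13, #14 (alternates #16, #20, #25 not counted).
Of those, in District East: #8, #13 → 2.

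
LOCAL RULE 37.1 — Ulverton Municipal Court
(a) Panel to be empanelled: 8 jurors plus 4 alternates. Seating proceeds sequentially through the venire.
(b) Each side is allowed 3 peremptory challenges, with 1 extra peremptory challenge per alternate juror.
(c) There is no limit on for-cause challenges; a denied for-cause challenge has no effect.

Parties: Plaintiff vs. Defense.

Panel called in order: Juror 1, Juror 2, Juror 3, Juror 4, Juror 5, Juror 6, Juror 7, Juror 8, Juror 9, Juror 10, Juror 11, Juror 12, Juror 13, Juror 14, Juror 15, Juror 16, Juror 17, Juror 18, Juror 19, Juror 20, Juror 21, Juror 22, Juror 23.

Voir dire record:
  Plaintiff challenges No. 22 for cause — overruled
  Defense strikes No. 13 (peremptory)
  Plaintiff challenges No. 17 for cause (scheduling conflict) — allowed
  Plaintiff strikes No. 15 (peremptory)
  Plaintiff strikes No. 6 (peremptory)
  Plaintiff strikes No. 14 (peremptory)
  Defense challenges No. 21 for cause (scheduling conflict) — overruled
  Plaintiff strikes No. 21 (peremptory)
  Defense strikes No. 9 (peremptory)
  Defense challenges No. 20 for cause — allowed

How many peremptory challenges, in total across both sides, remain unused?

8

Plaintiff allotment: 3 base + 1 × 4 alternates = 7. Defense allotment: 3 base + 1 × 4 alternates = 7.
Plaintiff peremptories used: #15, #6, #14, #21 — 4 (for-cause on #22, #17 don't count).
Defense peremptories used: #13, #9 — 2 (for-cause on #21, #20 don't count).
Remaining: (7 − 4) + (7 − 2) = 8.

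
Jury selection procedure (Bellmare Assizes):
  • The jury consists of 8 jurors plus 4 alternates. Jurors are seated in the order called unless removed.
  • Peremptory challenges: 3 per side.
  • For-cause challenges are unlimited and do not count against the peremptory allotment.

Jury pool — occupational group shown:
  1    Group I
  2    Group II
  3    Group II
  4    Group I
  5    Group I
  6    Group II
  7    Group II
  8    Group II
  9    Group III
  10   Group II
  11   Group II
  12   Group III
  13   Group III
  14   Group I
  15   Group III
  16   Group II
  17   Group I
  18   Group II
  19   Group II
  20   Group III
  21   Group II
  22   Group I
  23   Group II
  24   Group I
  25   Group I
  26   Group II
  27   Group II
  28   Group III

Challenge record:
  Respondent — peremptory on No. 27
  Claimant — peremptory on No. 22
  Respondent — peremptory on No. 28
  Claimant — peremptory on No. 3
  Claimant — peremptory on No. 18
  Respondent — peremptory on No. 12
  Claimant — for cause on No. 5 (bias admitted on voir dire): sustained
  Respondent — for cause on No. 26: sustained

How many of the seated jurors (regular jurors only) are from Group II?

Removed: #3, #5, #12, #18, #22, #26, #27, #28.
Seated jurors 1–8: #1, #2, #4, #6, #7, #8, #9, #10 (alternates #11, #13, #14, #15 not counted).
Of those, in Group II: #2, #6, #7, #8, #10 → 5.

5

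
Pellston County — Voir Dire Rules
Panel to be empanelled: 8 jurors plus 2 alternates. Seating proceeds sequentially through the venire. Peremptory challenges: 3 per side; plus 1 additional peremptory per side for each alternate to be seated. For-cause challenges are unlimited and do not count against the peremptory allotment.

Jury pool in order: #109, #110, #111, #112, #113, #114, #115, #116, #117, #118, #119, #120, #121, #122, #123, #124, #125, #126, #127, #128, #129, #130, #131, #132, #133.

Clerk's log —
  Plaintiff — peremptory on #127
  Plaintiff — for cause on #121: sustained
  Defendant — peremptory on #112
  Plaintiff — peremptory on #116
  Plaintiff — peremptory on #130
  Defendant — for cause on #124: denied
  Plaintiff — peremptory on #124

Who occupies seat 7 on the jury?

Removed: #112, #116, #121, #124, #127, #130.
Filling seats in venire order through position 7: #109, #110, #111, #113, #114, #115, #117.
So seat 7 is #117.

117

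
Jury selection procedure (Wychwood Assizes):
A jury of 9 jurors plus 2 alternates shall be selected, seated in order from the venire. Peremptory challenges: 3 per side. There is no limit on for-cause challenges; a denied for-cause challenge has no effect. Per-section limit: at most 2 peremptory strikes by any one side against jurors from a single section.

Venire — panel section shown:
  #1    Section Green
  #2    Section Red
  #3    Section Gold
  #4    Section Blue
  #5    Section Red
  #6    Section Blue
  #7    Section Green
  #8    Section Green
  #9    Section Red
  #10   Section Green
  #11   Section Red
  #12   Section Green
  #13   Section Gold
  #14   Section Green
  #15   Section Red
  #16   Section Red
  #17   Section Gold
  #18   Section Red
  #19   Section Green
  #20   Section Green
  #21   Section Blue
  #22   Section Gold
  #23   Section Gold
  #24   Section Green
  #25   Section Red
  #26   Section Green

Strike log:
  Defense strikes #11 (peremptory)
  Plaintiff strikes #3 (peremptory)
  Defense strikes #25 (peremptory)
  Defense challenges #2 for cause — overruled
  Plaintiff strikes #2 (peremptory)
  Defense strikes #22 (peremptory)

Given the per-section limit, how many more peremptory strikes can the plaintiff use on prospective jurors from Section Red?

Plaintiff peremptories so far: #3, #2 — 2 of 3 used, 1 left overall.
Against Section Red: #2 — 1 used; per-section cap 2 leaves 1.
Binding limit: min(1, 1) = 1.

1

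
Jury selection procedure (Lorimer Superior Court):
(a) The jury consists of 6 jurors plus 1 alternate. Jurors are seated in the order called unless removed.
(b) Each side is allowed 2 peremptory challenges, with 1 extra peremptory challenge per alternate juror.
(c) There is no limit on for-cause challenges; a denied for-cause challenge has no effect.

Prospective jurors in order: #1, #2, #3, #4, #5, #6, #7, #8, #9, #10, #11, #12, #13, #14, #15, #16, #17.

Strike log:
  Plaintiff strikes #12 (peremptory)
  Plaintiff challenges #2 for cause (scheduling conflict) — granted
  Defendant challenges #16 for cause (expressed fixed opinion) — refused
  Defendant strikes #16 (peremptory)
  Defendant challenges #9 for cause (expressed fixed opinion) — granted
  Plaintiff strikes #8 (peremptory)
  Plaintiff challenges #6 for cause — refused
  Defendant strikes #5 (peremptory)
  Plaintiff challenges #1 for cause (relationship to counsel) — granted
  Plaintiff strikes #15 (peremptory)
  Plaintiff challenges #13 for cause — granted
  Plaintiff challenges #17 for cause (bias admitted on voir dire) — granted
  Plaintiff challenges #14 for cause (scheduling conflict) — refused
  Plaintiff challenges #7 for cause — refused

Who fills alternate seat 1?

Removed: #1, #2, #5, #8, #9, #12, #13, #15, #16, #17. (#6, #7, #14 stay — for-cause denied.)
Seating in order: seats 1–6 → #3, #4, #6, #7, #10, #11; alternates → #14.
So alternate 1 is #14.

14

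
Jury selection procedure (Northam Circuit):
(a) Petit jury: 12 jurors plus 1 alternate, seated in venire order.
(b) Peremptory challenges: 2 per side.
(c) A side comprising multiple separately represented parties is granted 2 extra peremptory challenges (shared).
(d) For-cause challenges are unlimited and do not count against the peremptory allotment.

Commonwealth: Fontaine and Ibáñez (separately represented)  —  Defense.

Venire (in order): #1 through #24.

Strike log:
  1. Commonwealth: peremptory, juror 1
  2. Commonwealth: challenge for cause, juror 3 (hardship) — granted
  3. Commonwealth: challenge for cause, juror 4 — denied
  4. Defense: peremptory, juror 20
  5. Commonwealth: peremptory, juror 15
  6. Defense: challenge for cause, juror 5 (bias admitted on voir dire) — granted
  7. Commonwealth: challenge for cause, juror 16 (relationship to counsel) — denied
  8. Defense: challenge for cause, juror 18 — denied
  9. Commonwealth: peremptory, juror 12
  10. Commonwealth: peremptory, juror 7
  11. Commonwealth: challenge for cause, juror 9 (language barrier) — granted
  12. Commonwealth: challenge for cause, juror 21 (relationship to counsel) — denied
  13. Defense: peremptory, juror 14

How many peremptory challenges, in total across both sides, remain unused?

Commonwealth allotment: 2 base + 2 multi-party = 4. Defense allotment: 2.
Commonwealth peremptories used: #1, #15, #12, #7 — 4 (for-cause on #3, #4, #16, #9, #21 don't count).
Defense peremptories used: #20, #14 — 2 (for-cause on #5, #18 don't count).
Remaining: (4 − 4) + (2 − 2) = 0.

0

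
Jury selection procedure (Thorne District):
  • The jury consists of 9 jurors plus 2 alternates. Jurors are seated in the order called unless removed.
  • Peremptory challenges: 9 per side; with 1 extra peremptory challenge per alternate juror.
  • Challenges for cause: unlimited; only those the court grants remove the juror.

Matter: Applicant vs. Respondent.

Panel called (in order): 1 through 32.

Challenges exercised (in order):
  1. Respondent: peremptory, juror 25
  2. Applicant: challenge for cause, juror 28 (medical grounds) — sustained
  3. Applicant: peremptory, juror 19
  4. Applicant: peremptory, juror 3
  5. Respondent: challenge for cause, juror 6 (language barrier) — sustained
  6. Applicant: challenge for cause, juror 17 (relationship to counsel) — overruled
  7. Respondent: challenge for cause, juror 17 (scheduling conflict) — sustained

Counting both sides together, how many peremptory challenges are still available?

Applicant allotment: 9 base + 1 × 2 alternates = 11. Respondent allotment: 9 base + 1 × 2 alternates = 11.
Applicant peremptories used: #19, #3 — 2 (for-cause on #28, #17 don't count).
Respondent peremptories used: #25 — 1 (for-cause on #6, #17 don't count).
Remaining: (11 − 2) + (11 − 1) = 19.

19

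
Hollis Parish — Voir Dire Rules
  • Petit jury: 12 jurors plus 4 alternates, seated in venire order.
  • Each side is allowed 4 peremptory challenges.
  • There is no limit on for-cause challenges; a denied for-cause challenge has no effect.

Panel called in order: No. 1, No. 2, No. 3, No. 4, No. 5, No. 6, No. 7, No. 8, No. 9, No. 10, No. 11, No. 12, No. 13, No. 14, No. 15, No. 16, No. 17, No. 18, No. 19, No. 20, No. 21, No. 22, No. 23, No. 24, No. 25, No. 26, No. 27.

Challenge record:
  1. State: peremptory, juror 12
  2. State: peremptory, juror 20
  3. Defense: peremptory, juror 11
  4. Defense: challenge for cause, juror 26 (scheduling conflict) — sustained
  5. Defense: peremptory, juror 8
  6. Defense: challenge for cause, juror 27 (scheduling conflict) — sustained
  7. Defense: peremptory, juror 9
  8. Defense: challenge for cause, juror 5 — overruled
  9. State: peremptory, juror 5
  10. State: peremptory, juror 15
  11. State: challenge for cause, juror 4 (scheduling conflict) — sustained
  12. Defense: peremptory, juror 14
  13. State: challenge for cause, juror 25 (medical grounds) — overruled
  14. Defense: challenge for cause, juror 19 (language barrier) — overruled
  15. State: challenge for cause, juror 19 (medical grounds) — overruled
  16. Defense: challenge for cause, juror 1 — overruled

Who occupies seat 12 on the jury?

Removed: #4, #5, #8, #9, #11, #12, #14, #15, #20, #26, #27. (#1, #19, #25 stay — for-cause denied.)
Filling seats in venire order through position 12: #1, #2, #3, #6, #7, #10, #13, #16, #17, #18, #19, #21.
So seat 12 is #21.

21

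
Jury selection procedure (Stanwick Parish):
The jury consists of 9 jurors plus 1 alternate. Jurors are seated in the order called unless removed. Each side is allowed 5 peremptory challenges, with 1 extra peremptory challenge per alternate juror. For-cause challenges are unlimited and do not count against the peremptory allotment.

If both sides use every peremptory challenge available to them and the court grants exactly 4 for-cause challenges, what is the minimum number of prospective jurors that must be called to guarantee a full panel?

Seats to fill: 9 + 1 alternates = 10.
Peremptories: 5 + 1×1 = 6 per side × 2 sides = 12.
For-cause removals: 4.
Minimum venire: 10 + 12 + 4 = 26.

26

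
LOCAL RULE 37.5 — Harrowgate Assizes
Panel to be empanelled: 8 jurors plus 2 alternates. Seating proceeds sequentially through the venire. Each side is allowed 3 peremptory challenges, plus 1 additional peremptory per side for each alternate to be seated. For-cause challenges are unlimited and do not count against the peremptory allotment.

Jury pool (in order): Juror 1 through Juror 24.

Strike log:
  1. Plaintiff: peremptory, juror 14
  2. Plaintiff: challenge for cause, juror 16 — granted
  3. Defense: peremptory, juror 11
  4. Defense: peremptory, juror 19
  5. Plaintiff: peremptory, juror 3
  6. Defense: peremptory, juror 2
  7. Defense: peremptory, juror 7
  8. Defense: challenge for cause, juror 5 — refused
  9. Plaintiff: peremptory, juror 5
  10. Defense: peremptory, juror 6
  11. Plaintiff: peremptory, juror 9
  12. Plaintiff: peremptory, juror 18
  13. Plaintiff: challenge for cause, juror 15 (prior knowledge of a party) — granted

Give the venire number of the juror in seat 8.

20

Removed: #2, #3, #5, #6, #7, #9, #11, #14, #15, #16, #18, #19.
Seating in order: seats 1–8 → #1, #4, #8, #10, #12, #13, #17, #20; alternates → #21, #22.
So seat 8 is #20.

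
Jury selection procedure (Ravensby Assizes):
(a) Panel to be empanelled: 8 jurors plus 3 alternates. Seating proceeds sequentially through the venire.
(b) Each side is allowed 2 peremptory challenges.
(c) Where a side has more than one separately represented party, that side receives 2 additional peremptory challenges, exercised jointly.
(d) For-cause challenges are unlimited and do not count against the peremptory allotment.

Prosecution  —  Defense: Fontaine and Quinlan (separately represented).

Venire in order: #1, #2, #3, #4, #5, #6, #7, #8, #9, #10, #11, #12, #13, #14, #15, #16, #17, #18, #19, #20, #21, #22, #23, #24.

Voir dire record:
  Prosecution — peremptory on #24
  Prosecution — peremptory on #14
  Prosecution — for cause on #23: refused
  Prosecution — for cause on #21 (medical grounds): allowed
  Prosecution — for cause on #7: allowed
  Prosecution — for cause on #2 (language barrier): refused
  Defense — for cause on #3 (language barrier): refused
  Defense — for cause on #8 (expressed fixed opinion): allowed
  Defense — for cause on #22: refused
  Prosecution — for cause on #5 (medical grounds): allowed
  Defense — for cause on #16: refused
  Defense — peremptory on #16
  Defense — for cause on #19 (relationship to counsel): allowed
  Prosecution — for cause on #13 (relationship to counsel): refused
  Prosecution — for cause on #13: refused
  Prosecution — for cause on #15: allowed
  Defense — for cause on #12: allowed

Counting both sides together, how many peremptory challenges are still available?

Prosecution allotment: 2. Defense allotment: 2 base + 2 multi-party = 4.
Prosecution peremptories used: #24, #14 — 2 (for-cause on #23, #21, #7, #2, #5, #13, #13, #15 don't count).
Defense peremptories used: #16 — 1 (for-cause on #3, #8, #22, #16, #19, #12 don't count).
Remaining: (2 − 2) + (4 − 1) = 3.

3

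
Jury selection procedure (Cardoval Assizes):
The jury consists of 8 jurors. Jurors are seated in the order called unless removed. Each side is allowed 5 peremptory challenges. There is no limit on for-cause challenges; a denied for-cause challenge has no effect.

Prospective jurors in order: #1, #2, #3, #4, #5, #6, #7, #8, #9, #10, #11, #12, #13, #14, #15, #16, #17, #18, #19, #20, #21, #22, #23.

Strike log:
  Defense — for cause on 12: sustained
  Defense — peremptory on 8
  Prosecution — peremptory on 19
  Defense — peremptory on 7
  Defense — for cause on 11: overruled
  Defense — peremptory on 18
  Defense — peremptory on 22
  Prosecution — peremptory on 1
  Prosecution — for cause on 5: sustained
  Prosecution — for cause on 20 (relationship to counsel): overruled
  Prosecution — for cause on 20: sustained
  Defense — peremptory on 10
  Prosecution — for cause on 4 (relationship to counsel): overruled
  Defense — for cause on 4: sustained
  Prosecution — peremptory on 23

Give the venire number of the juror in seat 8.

Removed: #1, #4, #5, #7, #8, #10, #12, #18, #19, #20, #22, #23. (#11 stays — for-cause denied.)
Seating in order: seats 1–8 → #2, #3, #6, #9, #11, #13, #14, #15.
So seat 8 is #15.

15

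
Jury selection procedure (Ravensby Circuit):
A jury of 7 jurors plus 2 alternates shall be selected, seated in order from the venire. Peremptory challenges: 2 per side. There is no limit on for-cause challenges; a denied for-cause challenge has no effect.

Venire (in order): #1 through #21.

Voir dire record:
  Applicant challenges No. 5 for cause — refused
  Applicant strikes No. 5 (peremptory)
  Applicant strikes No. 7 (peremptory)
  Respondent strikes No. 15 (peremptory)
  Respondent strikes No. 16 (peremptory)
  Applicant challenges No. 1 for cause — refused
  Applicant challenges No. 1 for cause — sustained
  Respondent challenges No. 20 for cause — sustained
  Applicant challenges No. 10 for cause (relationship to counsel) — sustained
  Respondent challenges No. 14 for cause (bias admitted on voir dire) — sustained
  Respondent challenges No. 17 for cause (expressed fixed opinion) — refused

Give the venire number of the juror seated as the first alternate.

Removed: #1, #5, #7, #10, #14, #15, #16, #20. (#17 stays — for-cause denied.)
Filling seats in venire order through position 8: #2, #3, #4, #6, #8, #9, #11, #12.
So alternate 1 is #12.

12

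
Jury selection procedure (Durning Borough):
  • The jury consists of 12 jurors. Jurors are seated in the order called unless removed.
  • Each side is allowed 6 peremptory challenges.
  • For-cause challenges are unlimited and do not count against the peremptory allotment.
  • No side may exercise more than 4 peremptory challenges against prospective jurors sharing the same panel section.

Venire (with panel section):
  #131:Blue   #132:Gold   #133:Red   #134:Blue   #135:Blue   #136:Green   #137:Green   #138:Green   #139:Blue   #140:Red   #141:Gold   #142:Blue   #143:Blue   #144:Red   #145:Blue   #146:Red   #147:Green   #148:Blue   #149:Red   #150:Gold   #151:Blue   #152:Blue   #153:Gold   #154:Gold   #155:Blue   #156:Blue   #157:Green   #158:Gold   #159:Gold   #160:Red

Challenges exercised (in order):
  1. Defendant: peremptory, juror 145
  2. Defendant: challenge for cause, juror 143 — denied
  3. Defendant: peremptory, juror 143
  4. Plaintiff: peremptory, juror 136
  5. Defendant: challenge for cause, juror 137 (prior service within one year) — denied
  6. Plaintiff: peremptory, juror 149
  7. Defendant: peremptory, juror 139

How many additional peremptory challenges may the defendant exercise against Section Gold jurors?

3

Defendant peremptories so far: #145, #143, #139 — 3 of 6 used, 3 left overall.
Against Section Gold: none yet — per-section cap 4 leaves 4.
Binding limit: min(3, 4) = 3.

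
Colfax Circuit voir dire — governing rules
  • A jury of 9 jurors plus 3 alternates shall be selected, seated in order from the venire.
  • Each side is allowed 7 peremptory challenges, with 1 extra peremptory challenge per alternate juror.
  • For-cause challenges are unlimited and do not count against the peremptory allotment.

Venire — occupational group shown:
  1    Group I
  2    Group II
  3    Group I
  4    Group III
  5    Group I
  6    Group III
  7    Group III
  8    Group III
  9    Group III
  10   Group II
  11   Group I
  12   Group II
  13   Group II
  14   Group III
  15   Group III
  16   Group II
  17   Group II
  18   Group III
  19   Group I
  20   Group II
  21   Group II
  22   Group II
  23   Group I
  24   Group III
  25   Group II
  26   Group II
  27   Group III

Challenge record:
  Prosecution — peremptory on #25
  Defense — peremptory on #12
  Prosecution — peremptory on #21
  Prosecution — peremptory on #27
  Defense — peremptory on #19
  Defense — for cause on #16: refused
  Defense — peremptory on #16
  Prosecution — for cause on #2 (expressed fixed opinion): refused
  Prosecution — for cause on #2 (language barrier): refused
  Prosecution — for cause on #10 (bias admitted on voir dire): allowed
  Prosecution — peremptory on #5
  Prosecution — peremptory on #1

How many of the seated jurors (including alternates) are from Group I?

Removed: #1, #5, #10, #12, #16, #19, #21, #25, #27.
Seated (12 incl. alternates): #2, #3, #4, #6, #7, #8, #9, #11, #13, #14, #15, #17.
Of those, in Group I: #3, #11 → 2.

2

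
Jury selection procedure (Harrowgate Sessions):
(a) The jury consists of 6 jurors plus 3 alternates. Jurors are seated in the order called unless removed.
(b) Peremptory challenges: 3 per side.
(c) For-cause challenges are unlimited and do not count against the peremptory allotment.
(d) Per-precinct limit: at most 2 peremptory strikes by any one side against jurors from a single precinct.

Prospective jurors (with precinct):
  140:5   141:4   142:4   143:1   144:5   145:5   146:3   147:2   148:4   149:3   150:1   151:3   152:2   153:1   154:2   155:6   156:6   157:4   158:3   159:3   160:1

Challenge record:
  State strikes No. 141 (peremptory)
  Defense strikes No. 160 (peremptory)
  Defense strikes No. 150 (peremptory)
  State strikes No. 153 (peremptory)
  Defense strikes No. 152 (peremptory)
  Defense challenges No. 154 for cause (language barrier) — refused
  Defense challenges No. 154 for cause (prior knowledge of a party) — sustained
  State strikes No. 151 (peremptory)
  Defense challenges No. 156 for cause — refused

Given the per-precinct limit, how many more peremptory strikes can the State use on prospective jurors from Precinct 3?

State peremptories so far: #141, #153, #151 — 3 of 3 used, 0 left overall.
Against Precinct 3: #151 — 1 used; per-precinct cap 2 leaves 1.
Binding limit: min(0, 1) = 0.

0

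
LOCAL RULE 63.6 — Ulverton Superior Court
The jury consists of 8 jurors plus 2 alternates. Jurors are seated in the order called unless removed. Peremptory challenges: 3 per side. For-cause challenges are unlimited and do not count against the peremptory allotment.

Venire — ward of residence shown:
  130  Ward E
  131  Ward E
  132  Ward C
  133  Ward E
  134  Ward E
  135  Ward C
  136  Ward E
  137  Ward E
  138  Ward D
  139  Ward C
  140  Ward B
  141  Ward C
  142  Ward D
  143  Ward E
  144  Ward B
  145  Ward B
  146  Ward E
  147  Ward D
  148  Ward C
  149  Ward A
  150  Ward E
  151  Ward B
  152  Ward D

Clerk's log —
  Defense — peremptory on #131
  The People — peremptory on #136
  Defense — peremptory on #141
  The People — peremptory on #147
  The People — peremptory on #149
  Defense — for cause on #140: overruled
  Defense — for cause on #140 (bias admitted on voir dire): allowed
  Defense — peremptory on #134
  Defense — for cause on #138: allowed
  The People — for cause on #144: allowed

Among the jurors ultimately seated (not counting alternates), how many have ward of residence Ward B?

0

Removed: #131, #134, #136, #138, #140, #141, #144, #147, #149.
Seated jurors 1–8: #130, #132, #133, #135, #137, #139, #142, #143 (alternates #145, #146 not counted).
None of those are in Ward B → 0.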